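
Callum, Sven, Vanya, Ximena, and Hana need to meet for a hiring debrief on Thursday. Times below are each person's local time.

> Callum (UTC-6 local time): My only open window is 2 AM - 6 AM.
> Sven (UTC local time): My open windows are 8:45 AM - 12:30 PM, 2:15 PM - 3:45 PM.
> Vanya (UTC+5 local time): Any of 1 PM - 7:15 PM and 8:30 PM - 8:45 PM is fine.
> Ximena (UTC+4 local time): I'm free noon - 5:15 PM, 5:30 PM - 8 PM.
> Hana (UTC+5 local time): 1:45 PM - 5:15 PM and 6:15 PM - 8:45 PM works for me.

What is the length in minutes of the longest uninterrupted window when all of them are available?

195

Callum in UTC: 08:00-12:00 (add 6h to convert from UTC-6).
Sven in UTC: 08:45-12:30, 14:15-15:45.
Vanya in UTC: 08:00-14:15, 15:30-15:45 (subtract 5h to convert from UTC+5).
Ximena in UTC: 08:00-13:15, 13:30-16:00 (subtract 4h to convert from UTC+4).
Hana in UTC: 08:45-12:15, 13:15-15:45 (subtract 5h to convert from UTC+5).
Callum ∩ Sven: 08:45-12:00.
Callum ∩ Sven ∩ Vanya: 08:45-12:00.
Callum ∩ Sven ∩ Vanya ∩ Ximena: 08:45-12:00.
Callum ∩ Sven ∩ Vanya ∩ Ximena ∩ Hana: 08:45-12:00.
So the common availability across everyone is 08:45-12:00.
The longest is 08:45-12:00 at 195 minutes.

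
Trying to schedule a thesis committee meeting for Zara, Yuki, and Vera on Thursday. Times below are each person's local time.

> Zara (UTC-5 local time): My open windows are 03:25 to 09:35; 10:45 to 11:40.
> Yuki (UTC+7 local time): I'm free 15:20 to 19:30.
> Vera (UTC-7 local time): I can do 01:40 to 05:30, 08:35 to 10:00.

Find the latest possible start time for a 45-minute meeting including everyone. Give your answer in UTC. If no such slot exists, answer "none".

Zara in UTC: 08:25-14:35, 15:45-16:40 (add 5h to convert from UTC-5).
Yuki in UTC: 08:20-12:30 (subtract 7h to convert from UTC+7).
Vera in UTC: 08:40-12:30, 15:35-17:00 (add 7h to convert from UTC-7).
Zara ∩ Yuki: 08:25-12:30.
Zara ∩ Yuki ∩ Vera: 08:40-12:30.
The last common window of at least 45 minutes is 08:40-12:30; a 45-minute meeting can start as late as 11:45 and still end by 12:30.

11:45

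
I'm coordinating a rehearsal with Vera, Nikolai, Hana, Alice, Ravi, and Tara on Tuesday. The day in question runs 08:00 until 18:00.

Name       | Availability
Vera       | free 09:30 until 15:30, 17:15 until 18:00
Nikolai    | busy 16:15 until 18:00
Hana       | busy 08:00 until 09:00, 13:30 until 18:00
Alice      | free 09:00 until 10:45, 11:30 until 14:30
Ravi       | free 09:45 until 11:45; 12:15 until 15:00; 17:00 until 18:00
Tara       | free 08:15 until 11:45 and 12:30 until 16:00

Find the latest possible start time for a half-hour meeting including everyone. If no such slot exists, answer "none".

Vera free: 09:30-15:30, 17:15-18:00.
Nikolai free: 08:00-16:15 (invert busy blocks within the working day).
Hana free: 09:00-13:30 (invert busy blocks within the working day).
Alice free: 09:00-10:45, 11:30-14:30.
Ravi free: 09:45-11:45, 12:15-15:00, 17:00-18:00.
Tara free: 08:15-11:45, 12:30-16:00.
Vera ∩ Nikolai: 09:30-15:30.
Vera ∩ Nikolai ∩ Hana: 09:30-13:30.
Vera ∩ Nikolai ∩ Hana ∩ Alice: 09:30-10:45, 11:30-13:30.
Vera ∩ Nikolai ∩ Hana ∩ Alice ∩ Ravi: 09:45-10:45, 11:30-11:45, 12:15-13:30.
Vera ∩ Nikolai ∩ Hana ∩ Alice ∩ Ravi ∩ Tara: 09:45-10:45, 11:30-11:45, 12:30-13:30.
The last common window of at least 30 minutes is 12:30-13:30; a 30-minute meeting can start as late as 13:00 and still end by 13:30.

13:00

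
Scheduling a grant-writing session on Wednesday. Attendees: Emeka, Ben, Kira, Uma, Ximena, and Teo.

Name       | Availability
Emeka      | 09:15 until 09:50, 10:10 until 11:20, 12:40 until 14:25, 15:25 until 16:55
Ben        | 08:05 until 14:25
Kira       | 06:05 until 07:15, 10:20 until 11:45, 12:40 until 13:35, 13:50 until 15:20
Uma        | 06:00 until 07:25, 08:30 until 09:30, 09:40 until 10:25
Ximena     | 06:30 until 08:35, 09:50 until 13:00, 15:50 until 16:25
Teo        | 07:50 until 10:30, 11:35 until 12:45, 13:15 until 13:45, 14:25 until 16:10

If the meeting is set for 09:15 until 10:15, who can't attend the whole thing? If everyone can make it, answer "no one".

Emeka: not fully free for 09:15-10:15. Ben: free for 09:15-10:15. Kira: not fully free for 09:15-10:15. Uma: not fully free for 09:15-10:15. Ximena: not fully free for 09:15-10:15. Teo: free for 09:15-10:15.

Emeka, Kira, Uma, Ximena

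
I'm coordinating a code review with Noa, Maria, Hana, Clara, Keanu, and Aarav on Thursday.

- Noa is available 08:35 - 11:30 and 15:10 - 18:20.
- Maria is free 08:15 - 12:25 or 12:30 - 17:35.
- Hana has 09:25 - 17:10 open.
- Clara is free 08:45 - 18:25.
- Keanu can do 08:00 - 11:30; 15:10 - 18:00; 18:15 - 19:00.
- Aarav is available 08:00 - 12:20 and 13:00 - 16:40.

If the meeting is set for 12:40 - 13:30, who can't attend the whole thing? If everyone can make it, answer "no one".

Noa: not fully free for 12:40-13:30. Maria: free for 12:40-13:30. Hana: free for 12:40-13:30. Clara: free for 12:40-13:30. Keanu: not fully free for 12:40-13:30. Aarav: not fully free for 12:40-13:30.

Aarav, Keanu, Noa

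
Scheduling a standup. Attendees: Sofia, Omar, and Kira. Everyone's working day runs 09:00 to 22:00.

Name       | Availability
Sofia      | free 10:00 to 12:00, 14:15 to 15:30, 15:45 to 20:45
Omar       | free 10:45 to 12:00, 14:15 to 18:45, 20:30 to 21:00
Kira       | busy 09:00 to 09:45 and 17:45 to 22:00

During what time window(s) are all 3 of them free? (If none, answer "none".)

10:45-12:00, 14:15-15:30, 15:45-17:45

Sofia free: 10:00-12:00, 14:15-15:30, 15:45-20:45.
Omar free: 10:45-12:00, 14:15-18:45, 20:30-21:00.
Kira free: 09:45-17:45 (invert busy blocks within the working day).
Sofia ∩ Omar: 10:45-12:00, 14:15-15:30, 15:45-18:45, 20:30-20:45.
Sofia ∩ Omar ∩ Kira: 10:45-12:00, 14:15-15:30, 15:45-17:45.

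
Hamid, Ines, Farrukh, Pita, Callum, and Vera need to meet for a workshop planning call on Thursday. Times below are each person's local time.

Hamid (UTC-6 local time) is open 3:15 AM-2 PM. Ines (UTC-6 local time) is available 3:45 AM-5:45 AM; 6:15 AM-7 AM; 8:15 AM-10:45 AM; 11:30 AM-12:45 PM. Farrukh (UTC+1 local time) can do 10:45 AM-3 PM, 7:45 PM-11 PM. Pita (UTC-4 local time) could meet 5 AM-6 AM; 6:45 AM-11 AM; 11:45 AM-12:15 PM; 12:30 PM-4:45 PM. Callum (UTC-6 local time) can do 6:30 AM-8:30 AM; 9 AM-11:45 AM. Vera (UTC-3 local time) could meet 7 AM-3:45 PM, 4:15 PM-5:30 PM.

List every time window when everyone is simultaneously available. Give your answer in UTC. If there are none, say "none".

12:30-13:00

Hamid in UTC: 09:15-20:00 (add 6h to convert from UTC-6).
Ines in UTC: 09:45-11:45, 12:15-13:00, 14:15-16:45, 17:30-18:45 (add 6h to convert from UTC-6).
Farrukh in UTC: 09:45-14:00, 18:45-22:00 (subtract 1h to convert from UTC+1).
Pita in UTC: 09:00-10:00, 10:45-15:00, 15:45-16:15, 16:30-20:45 (add 4h to convert from UTC-4).
Callum in UTC: 12:30-14:30, 15:00-17:45 (add 6h to convert from UTC-6).
Vera in UTC: 10:00-18:45, 19:15-20:30 (add 3h to convert from UTC-3).
Hamid ∩ Ines: 09:45-11:45, 12:15-13:00, 14:15-16:45, 17:30-18:45.
Hamid ∩ Ines ∩ Farrukh: 09:45-11:45, 12:15-13:00.
Hamid ∩ Ines ∩ Farrukh ∩ Pita: 09:45-10:00, 10:45-11:45, 12:15-13:00.
Hamid ∩ Ines ∩ Farrukh ∩ Pita ∩ Callum: 12:30-13:00.
Hamid ∩ Ines ∩ Farrukh ∩ Pita ∩ Callum ∩ Vera: 12:30-13:00.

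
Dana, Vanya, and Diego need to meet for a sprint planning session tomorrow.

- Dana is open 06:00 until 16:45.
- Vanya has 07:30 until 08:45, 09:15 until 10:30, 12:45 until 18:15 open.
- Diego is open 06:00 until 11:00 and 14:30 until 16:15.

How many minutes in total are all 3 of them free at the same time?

Dana ∩ Vanya: 07:30-08:45, 09:15-10:30, 12:45-16:45.
Dana ∩ Vanya ∩ Diego: 07:30-08:45, 09:15-10:30, 14:30-16:15.
Summing the common windows: 75 + 75 + 105 = 255 minutes.

255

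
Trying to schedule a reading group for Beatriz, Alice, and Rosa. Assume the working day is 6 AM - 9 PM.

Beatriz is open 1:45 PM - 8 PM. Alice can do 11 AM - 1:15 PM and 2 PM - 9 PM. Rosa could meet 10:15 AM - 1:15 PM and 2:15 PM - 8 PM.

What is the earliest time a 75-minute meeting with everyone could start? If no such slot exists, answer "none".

14:15

Beatriz ∩ Alice: 14:00-20:00.
Beatriz ∩ Alice ∩ Rosa: 14:15-20:00.
The first common window of at least 75 minutes is 14:15-20:00, so the earliest start is 14:15.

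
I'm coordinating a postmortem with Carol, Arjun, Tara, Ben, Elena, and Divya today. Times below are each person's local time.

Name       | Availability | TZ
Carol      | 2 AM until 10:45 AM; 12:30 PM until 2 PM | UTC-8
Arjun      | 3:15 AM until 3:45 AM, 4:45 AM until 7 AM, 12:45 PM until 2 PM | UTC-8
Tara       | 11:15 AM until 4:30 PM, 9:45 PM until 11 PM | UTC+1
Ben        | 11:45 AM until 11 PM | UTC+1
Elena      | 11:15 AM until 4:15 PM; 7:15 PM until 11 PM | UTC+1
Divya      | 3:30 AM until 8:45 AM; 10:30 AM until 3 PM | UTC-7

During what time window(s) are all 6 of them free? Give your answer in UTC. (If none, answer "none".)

11:15-11:45, 12:45-15:00, 20:45-22:00

Carol in UTC: 10:00-18:45, 20:30-22:00 (add 8h to convert from UTC-8).
Arjun in UTC: 11:15-11:45, 12:45-15:00, 20:45-22:00 (add 8h to convert from UTC-8).
Tara in UTC: 10:15-15:30, 20:45-22:00 (subtract 1h to convert from UTC+1).
Ben in UTC: 10:45-22:00 (subtract 1h to convert from UTC+1).
Elena in UTC: 10:15-15:15, 18:15-22:00 (subtract 1h to convert from UTC+1).
Divya in UTC: 10:30-15:45, 17:30-22:00 (add 7h to convert from UTC-7).
Carol ∩ Arjun: 11:15-11:45, 12:45-15:00, 20:45-22:00.
Carol ∩ Arjun ∩ Tara: 11:15-11:45, 12:45-15:00, 20:45-22:00.
Carol ∩ Arjun ∩ Tara ∩ Ben: 11:15-11:45, 12:45-15:00, 20:45-22:00.
Carol ∩ Arjun ∩ Tara ∩ Ben ∩ Elena: 11:15-11:45, 12:45-15:00, 20:45-22:00.
Carol ∩ Arjun ∩ Tara ∩ Ben ∩ Elena ∩ Divya: 11:15-11:45, 12:45-15:00, 20:45-22:00.
So the common availability across everyone is 11:15-11:45, 12:45-15:00, 20:45-22:00.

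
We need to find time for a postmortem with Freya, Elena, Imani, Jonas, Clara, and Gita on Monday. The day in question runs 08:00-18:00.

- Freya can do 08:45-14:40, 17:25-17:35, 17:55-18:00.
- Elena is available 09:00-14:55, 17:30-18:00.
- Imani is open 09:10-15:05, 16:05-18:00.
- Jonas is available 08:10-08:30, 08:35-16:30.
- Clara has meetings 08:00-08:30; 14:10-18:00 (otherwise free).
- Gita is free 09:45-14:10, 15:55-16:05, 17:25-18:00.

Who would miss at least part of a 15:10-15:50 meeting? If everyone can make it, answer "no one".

Freya free: 08:45-14:40, 17:25-17:35, 17:55-18:00.
Elena free: 09:00-14:55, 17:30-18:00.
Imani free: 09:10-15:05, 16:05-18:00.
Jonas free: 08:10-08:30, 08:35-16:30.
Clara free: 08:30-14:10 (invert busy blocks within the working day).
Gita free: 09:45-14:10, 15:55-16:05, 17:25-18:00.
Freya: not fully free for 15:10-15:50. Elena: not fully free for 15:10-15:50. Imani: not fully free for 15:10-15:50. Jonas: free for 15:10-15:50. Clara: not fully free for 15:10-15:50. Gita: not fully free for 15:10-15:50.

Clara, Elena, Freya, Gita, Imani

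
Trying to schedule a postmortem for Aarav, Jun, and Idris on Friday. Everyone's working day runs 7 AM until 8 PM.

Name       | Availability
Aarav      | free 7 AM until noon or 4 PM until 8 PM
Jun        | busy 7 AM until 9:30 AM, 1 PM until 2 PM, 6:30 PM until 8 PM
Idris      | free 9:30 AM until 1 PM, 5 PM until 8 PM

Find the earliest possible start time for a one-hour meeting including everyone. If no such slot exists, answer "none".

09:30

Aarav free: 07:00-12:00, 16:00-20:00.
Jun free: 09:30-13:00, 14:00-18:30 (invert busy blocks within the working day).
Idris free: 09:30-13:00, 17:00-20:00.
Aarav ∩ Jun: 09:30-12:00, 16:00-18:30.
Aarav ∩ Jun ∩ Idris: 09:30-12:00, 17:00-18:30.
The first common window of at least 60 minutes is 09:30-12:00, so the earliest start is 09:30.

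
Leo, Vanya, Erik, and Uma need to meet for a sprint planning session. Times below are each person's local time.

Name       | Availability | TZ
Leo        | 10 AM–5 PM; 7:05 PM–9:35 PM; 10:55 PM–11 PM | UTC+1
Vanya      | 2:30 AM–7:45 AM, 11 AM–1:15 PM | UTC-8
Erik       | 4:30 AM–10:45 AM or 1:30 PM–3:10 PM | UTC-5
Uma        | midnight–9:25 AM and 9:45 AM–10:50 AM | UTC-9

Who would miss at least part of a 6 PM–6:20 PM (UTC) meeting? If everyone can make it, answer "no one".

Leo in UTC: 09:00-16:00, 18:05-20:35, 21:55-22:00 (subtract 1h to convert from UTC+1).
Vanya in UTC: 10:30-15:45, 19:00-21:15 (add 8h to convert from UTC-8).
Erik in UTC: 09:30-15:45, 18:30-20:10 (add 5h to convert from UTC-5).
Uma in UTC: 09:00-18:25, 18:45-19:50 (add 9h to convert from UTC-9).
Leo: not fully free for 18:00-18:20. Vanya: not fully free for 18:00-18:20. Erik: not fully free for 18:00-18:20. Uma: free for 18:00-18:20.

Erik, Leo, Vanya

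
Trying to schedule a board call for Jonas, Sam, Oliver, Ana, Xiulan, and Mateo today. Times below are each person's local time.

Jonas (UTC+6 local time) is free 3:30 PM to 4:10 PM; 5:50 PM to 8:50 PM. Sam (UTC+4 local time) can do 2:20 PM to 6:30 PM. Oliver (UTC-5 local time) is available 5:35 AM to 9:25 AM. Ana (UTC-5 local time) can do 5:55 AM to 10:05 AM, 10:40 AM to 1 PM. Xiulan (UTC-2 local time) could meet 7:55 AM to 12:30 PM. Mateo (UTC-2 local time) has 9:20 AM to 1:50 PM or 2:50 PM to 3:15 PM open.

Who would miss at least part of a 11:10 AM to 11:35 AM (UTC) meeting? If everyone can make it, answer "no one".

Jonas in UTC: 09:30-10:10, 11:50-14:50 (subtract 6h to convert from UTC+6).
Sam in UTC: 10:20-14:30 (subtract 4h to convert from UTC+4).
Oliver in UTC: 10:35-14:25 (add 5h to convert from UTC-5).
Ana in UTC: 10:55-15:05, 15:40-18:00 (add 5h to convert from UTC-5).
Xiulan in UTC: 09:55-14:30 (add 2h to convert from UTC-2).
Mateo in UTC: 11:20-15:50, 16:50-17:15 (add 2h to convert from UTC-2).
Jonas: not fully free for 11:10-11:35. Sam: free for 11:10-11:35. Oliver: free for 11:10-11:35. Ana: free for 11:10-11:35. Xiulan: free for 11:10-11:35. Mateo: not fully free for 11:10-11:35.

Jonas, Mateo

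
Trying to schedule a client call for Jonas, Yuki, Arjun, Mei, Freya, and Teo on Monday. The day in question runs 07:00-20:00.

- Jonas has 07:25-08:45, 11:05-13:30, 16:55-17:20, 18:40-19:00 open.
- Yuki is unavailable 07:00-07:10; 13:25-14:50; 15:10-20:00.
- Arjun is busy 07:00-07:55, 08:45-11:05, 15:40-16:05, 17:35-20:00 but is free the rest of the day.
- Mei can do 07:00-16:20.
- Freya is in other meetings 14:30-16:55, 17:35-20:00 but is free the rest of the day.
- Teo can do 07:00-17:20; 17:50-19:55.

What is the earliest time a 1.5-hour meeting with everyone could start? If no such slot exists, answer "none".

11:05

Jonas free: 07:25-08:45, 11:05-13:30, 16:55-17:20, 18:40-19:00.
Yuki free: 07:10-13:25, 14:50-15:10 (invert busy blocks within the working day).
Arjun free: 07:55-08:45, 11:05-15:40, 16:05-17:35 (invert busy blocks within the working day).
Mei free: 07:00-16:20.
Freya free: 07:00-14:30, 16:55-17:35 (invert busy blocks within the working day).
Teo free: 07:00-17:20, 17:50-19:55.
Jonas ∩ Yuki: 07:25-08:45, 11:05-13:25.
Jonas ∩ Yuki ∩ Arjun: 07:55-08:45, 11:05-13:25.
Jonas ∩ Yuki ∩ Arjun ∩ Mei: 07:55-08:45, 11:05-13:25.
Jonas ∩ Yuki ∩ Arjun ∩ Mei ∩ Freya: 07:55-08:45, 11:05-13:25.
Jonas ∩ Yuki ∩ Arjun ∩ Mei ∩ Freya ∩ Teo: 07:55-08:45, 11:05-13:25.
The first common window of at least 90 minutes is 11:05-13:25, so the earliest start is 11:05.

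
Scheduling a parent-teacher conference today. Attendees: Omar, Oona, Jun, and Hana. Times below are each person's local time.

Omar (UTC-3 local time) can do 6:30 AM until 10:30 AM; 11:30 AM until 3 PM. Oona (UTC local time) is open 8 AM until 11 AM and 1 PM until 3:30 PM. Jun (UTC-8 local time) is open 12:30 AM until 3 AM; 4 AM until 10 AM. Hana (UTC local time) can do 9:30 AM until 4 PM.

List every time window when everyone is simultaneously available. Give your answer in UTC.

Omar in UTC: 09:30-13:30, 14:30-18:00 (add 3h to convert from UTC-3).
Oona in UTC: 08:00-11:00, 13:00-15:30.
Jun in UTC: 08:30-11:00, 12:00-18:00 (add 8h to convert from UTC-8).
Hana in UTC: 09:30-16:00.
Omar ∩ Oona: 09:30-11:00, 13:00-13:30, 14:30-15:30.
Omar ∩ Oona ∩ Jun: 09:30-11:00, 13:00-13:30, 14:30-15:30.
Omar ∩ Oona ∩ Jun ∩ Hana: 09:30-11:00, 13:00-13:30, 14:30-15:30.

09:30-11:00, 13:00-13:30, 14:30-15:30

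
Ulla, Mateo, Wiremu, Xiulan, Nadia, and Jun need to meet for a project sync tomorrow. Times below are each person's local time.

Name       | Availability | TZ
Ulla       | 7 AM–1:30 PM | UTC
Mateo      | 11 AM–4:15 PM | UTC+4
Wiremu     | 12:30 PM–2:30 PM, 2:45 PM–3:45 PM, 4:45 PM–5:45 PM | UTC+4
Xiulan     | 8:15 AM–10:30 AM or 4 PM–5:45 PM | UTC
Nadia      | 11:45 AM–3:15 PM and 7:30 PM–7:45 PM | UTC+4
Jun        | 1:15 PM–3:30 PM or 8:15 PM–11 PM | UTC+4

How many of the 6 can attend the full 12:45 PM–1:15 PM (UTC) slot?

Ulla in UTC: 07:00-13:30.
Mateo in UTC: 07:00-12:15 (subtract 4h to convert from UTC+4).
Wiremu in UTC: 08:30-10:30, 10:45-11:45, 12:45-13:45 (subtract 4h to convert from UTC+4).
Xiulan in UTC: 08:15-10:30, 16:00-17:45.
Nadia in UTC: 07:45-11:15, 15:30-15:45 (subtract 4h to convert from UTC+4).
Jun in UTC: 09:15-11:30, 16:15-19:00 (subtract 4h to convert from UTC+4).
Ulla and Wiremu can make the full 12:45-13:15 slot — that's 2.

2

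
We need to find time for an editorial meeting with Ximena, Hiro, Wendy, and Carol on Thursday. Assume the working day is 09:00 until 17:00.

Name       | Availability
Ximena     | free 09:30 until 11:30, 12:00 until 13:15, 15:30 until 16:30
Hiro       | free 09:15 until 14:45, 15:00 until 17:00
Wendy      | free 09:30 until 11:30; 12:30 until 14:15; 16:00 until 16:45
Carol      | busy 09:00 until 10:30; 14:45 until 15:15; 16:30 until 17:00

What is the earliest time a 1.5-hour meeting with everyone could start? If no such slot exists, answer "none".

Ximena free: 09:30-11:30, 12:00-13:15, 15:30-16:30.
Hiro free: 09:15-14:45, 15:00-17:00.
Wendy free: 09:30-11:30, 12:30-14:15, 16:00-16:45.
Carol free: 10:30-14:45, 15:15-16:30 (invert busy blocks within the working day).
Ximena ∩ Hiro: 09:30-11:30, 12:00-13:15, 15:30-16:30.
Ximena ∩ Hiro ∩ Wendy: 09:30-11:30, 12:30-13:15, 16:00-16:30.
Ximena ∩ Hiro ∩ Wendy ∩ Carol: 10:30-11:30, 12:30-13:15, 16:00-16:30.
So the common availability across everyone is 10:30-11:30, 12:30-13:15, 16:00-16:30.
No common window is at least 90 minutes long.

none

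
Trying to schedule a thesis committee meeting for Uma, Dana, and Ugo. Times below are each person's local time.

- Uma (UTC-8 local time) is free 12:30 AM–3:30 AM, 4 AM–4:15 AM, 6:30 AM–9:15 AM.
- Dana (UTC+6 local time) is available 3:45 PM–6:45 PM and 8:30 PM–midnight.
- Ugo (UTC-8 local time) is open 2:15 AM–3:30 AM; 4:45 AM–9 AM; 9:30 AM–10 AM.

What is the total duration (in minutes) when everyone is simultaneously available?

225

Uma in UTC: 08:30-11:30, 12:00-12:15, 14:30-17:15 (add 8h to convert from UTC-8).
Dana in UTC: 09:45-12:45, 14:30-18:00 (subtract 6h to convert from UTC+6).
Ugo in UTC: 10:15-11:30, 12:45-17:00, 17:30-18:00 (add 8h to convert from UTC-8).
Uma ∩ Dana: 09:45-11:30, 12:00-12:15, 14:30-17:15.
Uma ∩ Dana ∩ Ugo: 10:15-11:30, 14:30-17:00.
Summing the common windows: 75 + 150 = 225 minutes.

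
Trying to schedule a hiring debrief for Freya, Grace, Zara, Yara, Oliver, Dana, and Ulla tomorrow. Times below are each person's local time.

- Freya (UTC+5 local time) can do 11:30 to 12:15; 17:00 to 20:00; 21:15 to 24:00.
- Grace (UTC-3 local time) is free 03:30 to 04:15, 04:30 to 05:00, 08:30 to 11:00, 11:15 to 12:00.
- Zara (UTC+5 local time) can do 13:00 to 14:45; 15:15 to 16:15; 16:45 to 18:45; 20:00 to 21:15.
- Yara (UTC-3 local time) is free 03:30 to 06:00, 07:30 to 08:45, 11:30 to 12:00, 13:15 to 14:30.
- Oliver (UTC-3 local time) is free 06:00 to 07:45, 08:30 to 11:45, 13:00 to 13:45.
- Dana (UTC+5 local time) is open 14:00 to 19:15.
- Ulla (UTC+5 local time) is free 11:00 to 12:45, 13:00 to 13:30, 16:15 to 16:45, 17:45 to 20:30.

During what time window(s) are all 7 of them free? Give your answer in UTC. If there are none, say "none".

none

Freya in UTC: 06:30-07:15, 12:00-15:00, 16:15-19:00 (subtract 5h to convert from UTC+5).
Grace in UTC: 06:30-07:15, 07:30-08:00, 11:30-14:00, 14:15-15:00 (add 3h to convert from UTC-3).
Zara in UTC: 08:00-09:45, 10:15-11:15, 11:45-13:45, 15:00-16:15 (subtract 5h to convert from UTC+5).
Yara in UTC: 06:30-09:00, 10:30-11:45, 14:30-15:00, 16:15-17:30 (add 3h to convert from UTC-3).
Oliver in UTC: 09:00-10:45, 11:30-14:45, 16:00-16:45 (add 3h to convert from UTC-3).
Dana in UTC: 09:00-14:15 (subtract 5h to convert from UTC+5).
Ulla in UTC: 06:00-07:45, 08:00-08:30, 11:15-11:45, 12:45-15:30 (subtract 5h to convert from UTC+5).
Freya ∩ Grace: 06:30-07:15, 12:00-14:00, 14:15-15:00.
Freya ∩ Grace ∩ Zara: 12:00-13:45.
Freya ∩ Grace ∩ Zara ∩ Yara: ∅.
Freya ∩ Grace ∩ Zara ∩ Yara ∩ Oliver: ∅.
Freya ∩ Grace ∩ Zara ∩ Yara ∩ Oliver ∩ Dana: ∅.
Freya ∩ Grace ∩ Zara ∩ Yara ∩ Oliver ∩ Dana ∩ Ulla: ∅.
There is no time when everyone is free.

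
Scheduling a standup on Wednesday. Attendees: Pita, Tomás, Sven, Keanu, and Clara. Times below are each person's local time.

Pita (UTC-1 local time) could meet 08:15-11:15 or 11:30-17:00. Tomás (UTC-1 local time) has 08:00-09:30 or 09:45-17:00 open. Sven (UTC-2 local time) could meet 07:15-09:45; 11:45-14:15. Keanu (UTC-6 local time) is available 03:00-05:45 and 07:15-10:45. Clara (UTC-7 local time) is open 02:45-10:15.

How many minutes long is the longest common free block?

Pita in UTC: 09:15-12:15, 12:30-18:00 (add 1h to convert from UTC-1).
Tomás in UTC: 09:00-10:30, 10:45-18:00 (add 1h to convert from UTC-1).
Sven in UTC: 09:15-11:45, 13:45-16:15 (add 2h to convert from UTC-2).
Keanu in UTC: 09:00-11:45, 13:15-16:45 (add 6h to convert from UTC-6).
Clara in UTC: 09:45-17:15 (add 7h to convert from UTC-7).
Pita ∩ Tomás: 09:15-10:30, 10:45-12:15, 12:30-18:00.
Pita ∩ Tomás ∩ Sven: 09:15-10:30, 10:45-11:45, 13:45-16:15.
Pita ∩ Tomás ∩ Sven ∩ Keanu: 09:15-10:30, 10:45-11:45, 13:45-16:15.
Pita ∩ Tomás ∩ Sven ∩ Keanu ∩ Clara: 09:45-10:30, 10:45-11:45, 13:45-16:15.
So the common availability across everyone is 09:45-10:30, 10:45-11:45, 13:45-16:15.
The longest is 13:45-16:15 at 150 minutes.

150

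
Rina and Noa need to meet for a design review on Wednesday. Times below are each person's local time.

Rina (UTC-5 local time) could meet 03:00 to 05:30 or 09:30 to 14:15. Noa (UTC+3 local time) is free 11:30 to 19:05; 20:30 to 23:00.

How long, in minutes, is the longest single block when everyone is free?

120

Rina in UTC: 08:00-10:30, 14:30-19:15 (add 5h to convert from UTC-5).
Noa in UTC: 08:30-16:05, 17:30-20:00 (subtract 3h to convert from UTC+3).
Rina ∩ Noa: 08:30-10:30, 14:30-16:05, 17:30-19:15.
Those are the intersection windows.
The longest is 08:30-10:30 at 120 minutes.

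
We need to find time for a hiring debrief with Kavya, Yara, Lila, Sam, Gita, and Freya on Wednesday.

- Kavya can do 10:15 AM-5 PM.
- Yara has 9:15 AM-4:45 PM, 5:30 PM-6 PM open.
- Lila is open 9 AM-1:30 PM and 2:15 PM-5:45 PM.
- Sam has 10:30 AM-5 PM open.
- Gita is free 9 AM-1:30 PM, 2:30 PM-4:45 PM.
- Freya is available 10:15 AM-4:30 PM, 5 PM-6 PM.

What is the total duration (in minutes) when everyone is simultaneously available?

300

Kavya ∩ Yara: 10:15-16:45.
Kavya ∩ Yara ∩ Lila: 10:15-13:30, 14:15-16:45.
Kavya ∩ Yara ∩ Lila ∩ Sam: 10:30-13:30, 14:15-16:45.
Kavya ∩ Yara ∩ Lila ∩ Sam ∩ Gita: 10:30-13:30, 14:30-16:45.
Kavya ∩ Yara ∩ Lila ∩ Sam ∩ Gita ∩ Freya: 10:30-13:30, 14:30-16:30.
Those are the intersection windows.
Summing the common windows: 180 + 120 = 300 minutes.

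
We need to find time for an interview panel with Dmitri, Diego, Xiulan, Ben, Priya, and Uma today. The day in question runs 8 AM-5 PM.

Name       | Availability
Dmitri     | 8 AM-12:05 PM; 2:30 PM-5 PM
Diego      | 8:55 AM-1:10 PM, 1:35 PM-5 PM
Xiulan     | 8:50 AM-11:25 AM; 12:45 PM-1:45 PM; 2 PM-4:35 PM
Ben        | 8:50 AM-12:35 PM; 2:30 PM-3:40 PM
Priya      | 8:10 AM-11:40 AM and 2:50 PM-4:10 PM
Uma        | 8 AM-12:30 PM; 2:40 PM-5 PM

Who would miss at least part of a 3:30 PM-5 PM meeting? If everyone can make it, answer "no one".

Dmitri: free for 15:30-17:00. Diego: free for 15:30-17:00. Xiulan: not fully free for 15:30-17:00. Ben: not fully free for 15:30-17:00. Priya: not fully free for 15:30-17:00. Uma: free for 15:30-17:00.

Ben, Priya, Xiulan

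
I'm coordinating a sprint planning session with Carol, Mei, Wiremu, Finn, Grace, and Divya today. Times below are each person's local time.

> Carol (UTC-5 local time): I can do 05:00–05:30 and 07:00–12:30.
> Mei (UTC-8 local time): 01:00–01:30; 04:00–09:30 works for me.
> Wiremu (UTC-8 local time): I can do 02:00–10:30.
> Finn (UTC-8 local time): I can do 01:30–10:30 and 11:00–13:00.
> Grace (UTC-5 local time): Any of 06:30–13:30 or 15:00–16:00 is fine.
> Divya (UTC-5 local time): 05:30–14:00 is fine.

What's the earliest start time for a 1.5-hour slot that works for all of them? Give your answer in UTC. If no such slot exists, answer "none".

12:00

Carol in UTC: 10:00-10:30, 12:00-17:30 (add 5h to convert from UTC-5).
Mei in UTC: 09:00-09:30, 12:00-17:30 (add 8h to convert from UTC-8).
Wiremu in UTC: 10:00-18:30 (add 8h to convert from UTC-8).
Finn in UTC: 09:30-18:30, 19:00-21:00 (add 8h to convert from UTC-8).
Grace in UTC: 11:30-18:30, 20:00-21:00 (add 5h to convert from UTC-5).
Divya in UTC: 10:30-19:00 (add 5h to convert from UTC-5).
Carol ∩ Mei: 12:00-17:30.
Carol ∩ Mei ∩ Wiremu: 12:00-17:30.
Carol ∩ Mei ∩ Wiremu ∩ Finn: 12:00-17:30.
Carol ∩ Mei ∩ Wiremu ∩ Finn ∩ Grace: 12:00-17:30.
Carol ∩ Mei ∩ Wiremu ∩ Finn ∩ Grace ∩ Divya: 12:00-17:30.
So the common availability across everyone is 12:00-17:30.
The first common window of at least 90 minutes is 12:00-17:30, so the earliest start is 12:00.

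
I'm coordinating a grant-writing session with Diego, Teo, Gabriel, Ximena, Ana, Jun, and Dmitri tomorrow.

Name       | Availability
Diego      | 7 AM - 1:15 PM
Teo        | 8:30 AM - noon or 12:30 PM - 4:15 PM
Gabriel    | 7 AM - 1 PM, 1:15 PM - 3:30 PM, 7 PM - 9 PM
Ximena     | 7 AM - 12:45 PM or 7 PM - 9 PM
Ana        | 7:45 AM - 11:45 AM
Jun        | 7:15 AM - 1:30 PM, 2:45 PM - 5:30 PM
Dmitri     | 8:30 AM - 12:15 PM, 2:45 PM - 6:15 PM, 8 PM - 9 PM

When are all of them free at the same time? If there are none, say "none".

Diego ∩ Teo: 08:30-12:00, 12:30-13:15.
Diego ∩ Teo ∩ Gabriel: 08:30-12:00, 12:30-13:00.
Diego ∩ Teo ∩ Gabriel ∩ Ximena: 08:30-12:00, 12:30-12:45.
Diego ∩ Teo ∩ Gabriel ∩ Ximena ∩ Ana: 08:30-11:45.
Diego ∩ Teo ∩ Gabriel ∩ Ximena ∩ Ana ∩ Jun: 08:30-11:45.
Diego ∩ Teo ∩ Gabriel ∩ Ximena ∩ Ana ∩ Jun ∩ Dmitri: 08:30-11:45.

08:30-11:45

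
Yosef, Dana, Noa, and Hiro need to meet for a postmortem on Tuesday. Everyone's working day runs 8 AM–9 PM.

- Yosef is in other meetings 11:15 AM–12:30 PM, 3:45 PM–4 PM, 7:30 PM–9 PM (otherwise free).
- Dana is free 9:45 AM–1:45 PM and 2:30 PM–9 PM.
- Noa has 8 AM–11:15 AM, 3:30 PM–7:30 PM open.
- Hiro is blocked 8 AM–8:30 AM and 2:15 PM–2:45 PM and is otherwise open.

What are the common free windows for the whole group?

Yosef free: 08:00-11:15, 12:30-15:45, 16:00-19:30 (invert busy blocks within the working day).
Dana free: 09:45-13:45, 14:30-21:00.
Noa free: 08:00-11:15, 15:30-19:30.
Hiro free: 08:30-14:15, 14:45-21:00 (invert busy blocks within the working day).
Yosef ∩ Dana: 09:45-11:15, 12:30-13:45, 14:30-15:45, 16:00-19:30.
Yosef ∩ Dana ∩ Noa: 09:45-11:15, 15:30-15:45, 16:00-19:30.
Yosef ∩ Dana ∩ Noa ∩ Hiro: 09:45-11:15, 15:30-15:45, 16:00-19:30.

09:45-11:15, 15:30-15:45, 16:00-19:30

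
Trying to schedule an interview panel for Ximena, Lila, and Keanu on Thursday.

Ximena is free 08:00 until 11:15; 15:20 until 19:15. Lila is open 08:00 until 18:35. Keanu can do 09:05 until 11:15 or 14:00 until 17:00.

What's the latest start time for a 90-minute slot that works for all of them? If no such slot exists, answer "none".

Ximena ∩ Lila: 08:00-11:15, 15:20-18:35.
Ximena ∩ Lila ∩ Keanu: 09:05-11:15, 15:20-17:00.
The last common window of at least 90 minutes is 15:20-17:00; a 90-minute meeting can start as late as 15:30 and still end by 17:00.

15:30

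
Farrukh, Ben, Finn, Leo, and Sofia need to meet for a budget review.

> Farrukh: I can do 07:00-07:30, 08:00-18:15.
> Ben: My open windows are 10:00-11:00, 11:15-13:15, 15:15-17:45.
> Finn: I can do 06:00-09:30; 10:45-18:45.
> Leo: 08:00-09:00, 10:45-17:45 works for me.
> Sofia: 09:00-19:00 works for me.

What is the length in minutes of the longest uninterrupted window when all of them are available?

150

Farrukh ∩ Ben: 10:00-11:00, 11:15-13:15, 15:15-17:45.
Farrukh ∩ Ben ∩ Finn: 10:45-11:00, 11:15-13:15, 15:15-17:45.
Farrukh ∩ Ben ∩ Finn ∩ Leo: 10:45-11:00, 11:15-13:15, 15:15-17:45.
Farrukh ∩ Ben ∩ Finn ∩ Leo ∩ Sofia: 10:45-11:00, 11:15-13:15, 15:15-17:45.
So the common availability across everyone is 10:45-11:00, 11:15-13:15, 15:15-17:45.
The longest is 15:15-17:45 at 150 minutes.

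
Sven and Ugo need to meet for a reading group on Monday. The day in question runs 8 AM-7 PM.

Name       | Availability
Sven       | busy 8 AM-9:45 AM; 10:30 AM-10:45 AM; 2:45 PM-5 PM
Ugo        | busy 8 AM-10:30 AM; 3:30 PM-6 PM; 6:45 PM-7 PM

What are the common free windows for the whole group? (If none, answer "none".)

Sven free: 09:45-10:30, 10:45-14:45, 17:00-19:00 (invert busy blocks within the working day).
Ugo free: 10:30-15:30, 18:00-18:45 (invert busy blocks within the working day).
Sven ∩ Ugo: 10:45-14:45, 18:00-18:45.
Those are the intersection windows.

10:45-14:45, 18:00-18:45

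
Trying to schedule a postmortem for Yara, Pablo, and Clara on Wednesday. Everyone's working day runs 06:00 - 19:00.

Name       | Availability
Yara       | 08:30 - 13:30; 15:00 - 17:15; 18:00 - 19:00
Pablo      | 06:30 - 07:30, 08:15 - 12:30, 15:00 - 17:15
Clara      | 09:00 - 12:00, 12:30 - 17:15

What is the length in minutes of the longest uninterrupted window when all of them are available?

180

Yara ∩ Pablo: 08:30-12:30, 15:00-17:15.
Yara ∩ Pablo ∩ Clara: 09:00-12:00, 15:00-17:15.
The longest is 09:00-12:00 at 180 minutes.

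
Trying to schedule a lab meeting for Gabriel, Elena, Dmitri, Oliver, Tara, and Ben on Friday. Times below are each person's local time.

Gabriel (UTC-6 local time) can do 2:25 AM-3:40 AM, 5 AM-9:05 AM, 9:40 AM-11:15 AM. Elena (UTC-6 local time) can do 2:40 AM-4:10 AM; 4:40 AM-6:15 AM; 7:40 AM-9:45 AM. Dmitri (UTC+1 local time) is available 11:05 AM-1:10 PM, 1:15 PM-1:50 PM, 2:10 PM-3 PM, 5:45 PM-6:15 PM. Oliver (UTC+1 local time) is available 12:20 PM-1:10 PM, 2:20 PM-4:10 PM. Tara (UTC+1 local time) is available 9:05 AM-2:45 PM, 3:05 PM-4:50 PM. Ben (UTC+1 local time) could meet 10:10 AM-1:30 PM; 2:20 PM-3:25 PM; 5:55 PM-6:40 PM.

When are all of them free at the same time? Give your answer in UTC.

Gabriel in UTC: 08:25-09:40, 11:00-15:05, 15:40-17:15 (add 6h to convert from UTC-6).
Elena in UTC: 08:40-10:10, 10:40-12:15, 13:40-15:45 (add 6h to convert from UTC-6).
Dmitri in UTC: 10:05-12:10, 12:15-12:50, 13:10-14:00, 16:45-17:15 (subtract 1h to convert from UTC+1).
Oliver in UTC: 11:20-12:10, 13:20-15:10 (subtract 1h to convert from UTC+1).
Tara in UTC: 08:05-13:45, 14:05-15:50 (subtract 1h to convert from UTC+1).
Ben in UTC: 09:10-12:30, 13:20-14:25, 16:55-17:40 (subtract 1h to convert from UTC+1).
Gabriel ∩ Elena: 08:40-09:40, 11:00-12:15, 13:40-15:05, 15:40-15:45.
Gabriel ∩ Elena ∩ Dmitri: 11:00-12:10, 13:40-14:00.
Gabriel ∩ Elena ∩ Dmitri ∩ Oliver: 11:20-12:10, 13:40-14:00.
Gabriel ∩ Elena ∩ Dmitri ∩ Oliver ∩ Tara: 11:20-12:10, 13:40-13:45.
Gabriel ∩ Elena ∩ Dmitri ∩ Oliver ∩ Tara ∩ Ben: 11:20-12:10, 13:40-13:45.

11:20-12:10, 13:40-13:45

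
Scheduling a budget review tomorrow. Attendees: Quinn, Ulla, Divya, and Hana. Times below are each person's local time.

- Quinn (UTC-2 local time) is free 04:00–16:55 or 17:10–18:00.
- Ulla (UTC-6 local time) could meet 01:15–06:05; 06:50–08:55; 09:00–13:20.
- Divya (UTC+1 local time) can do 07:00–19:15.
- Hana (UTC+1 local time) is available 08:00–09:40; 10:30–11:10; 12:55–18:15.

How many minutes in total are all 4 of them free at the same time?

395

Quinn in UTC: 06:00-18:55, 19:10-20:00 (add 2h to convert from UTC-2).
Ulla in UTC: 07:15-12:05, 12:50-14:55, 15:00-19:20 (add 6h to convert from UTC-6).
Divya in UTC: 06:00-18:15 (subtract 1h to convert from UTC+1).
Hana in UTC: 07:00-08:40, 09:30-10:10, 11:55-17:15 (subtract 1h to convert from UTC+1).
Quinn ∩ Ulla: 07:15-12:05, 12:50-14:55, 15:00-18:55, 19:10-19:20.
Quinn ∩ Ulla ∩ Divya: 07:15-12:05, 12:50-14:55, 15:00-18:15.
Quinn ∩ Ulla ∩ Divya ∩ Hana: 07:15-08:40, 09:30-10:10, 11:55-12:05, 12:50-14:55, 15:00-17:15.
Those are the intersection windows.
Summing the common windows: 85 + 40 + 10 + 125 + 135 = 395 minutes.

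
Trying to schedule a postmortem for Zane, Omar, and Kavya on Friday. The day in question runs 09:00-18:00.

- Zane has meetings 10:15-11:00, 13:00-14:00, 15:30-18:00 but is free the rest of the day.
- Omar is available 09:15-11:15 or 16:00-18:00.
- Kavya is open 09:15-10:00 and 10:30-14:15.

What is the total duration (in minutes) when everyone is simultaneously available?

Zane free: 09:00-10:15, 11:00-13:00, 14:00-15:30 (invert busy blocks within the working day).
Omar free: 09:15-11:15, 16:00-18:00.
Kavya free: 09:15-10:00, 10:30-14:15.
Zane ∩ Omar: 09:15-10:15, 11:00-11:15.
Zane ∩ Omar ∩ Kavya: 09:15-10:00, 11:00-11:15.
Summing the common windows: 45 + 15 = 60 minutes.

60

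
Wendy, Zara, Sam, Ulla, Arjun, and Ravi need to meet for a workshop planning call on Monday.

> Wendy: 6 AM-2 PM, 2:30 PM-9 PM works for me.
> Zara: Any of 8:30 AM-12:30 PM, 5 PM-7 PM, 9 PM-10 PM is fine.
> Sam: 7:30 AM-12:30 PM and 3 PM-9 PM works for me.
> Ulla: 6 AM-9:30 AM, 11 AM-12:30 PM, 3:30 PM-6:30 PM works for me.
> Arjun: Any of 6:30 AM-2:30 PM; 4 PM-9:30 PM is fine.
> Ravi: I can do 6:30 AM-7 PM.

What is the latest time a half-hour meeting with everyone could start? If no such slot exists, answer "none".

18:00

Wendy ∩ Zara: 08:30-12:30, 17:00-19:00.
Wendy ∩ Zara ∩ Sam: 08:30-12:30, 17:00-19:00.
Wendy ∩ Zara ∩ Sam ∩ Ulla: 08:30-09:30, 11:00-12:30, 17:00-18:30.
Wendy ∩ Zara ∩ Sam ∩ Ulla ∩ Arjun: 08:30-09:30, 11:00-12:30, 17:00-18:30.
Wendy ∩ Zara ∩ Sam ∩ Ulla ∩ Arjun ∩ Ravi: 08:30-09:30, 11:00-12:30, 17:00-18:30.
The last common window of at least 30 minutes is 17:00-18:30; a 30-minute meeting can start as late as 18:00 and still end by 18:30.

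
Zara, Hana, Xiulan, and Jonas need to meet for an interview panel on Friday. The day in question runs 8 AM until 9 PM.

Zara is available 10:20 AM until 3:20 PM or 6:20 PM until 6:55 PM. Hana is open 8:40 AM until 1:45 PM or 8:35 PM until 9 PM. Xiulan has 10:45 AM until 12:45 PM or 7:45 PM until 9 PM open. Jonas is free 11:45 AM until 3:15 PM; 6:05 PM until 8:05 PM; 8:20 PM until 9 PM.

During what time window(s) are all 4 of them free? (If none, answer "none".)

11:45-12:45

Zara ∩ Hana: 10:20-13:45.
Zara ∩ Hana ∩ Xiulan: 10:45-12:45.
Zara ∩ Hana ∩ Xiulan ∩ Jonas: 11:45-12:45.
Those are the intersection windows.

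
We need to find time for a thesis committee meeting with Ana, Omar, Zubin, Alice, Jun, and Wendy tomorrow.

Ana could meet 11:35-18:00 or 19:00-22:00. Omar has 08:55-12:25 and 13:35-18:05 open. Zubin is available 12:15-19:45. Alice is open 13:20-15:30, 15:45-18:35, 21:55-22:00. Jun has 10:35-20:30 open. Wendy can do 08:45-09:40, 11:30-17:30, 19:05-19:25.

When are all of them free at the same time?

13:35-15:30, 15:45-17:30

Ana ∩ Omar: 11:35-12:25, 13:35-18:00.
Ana ∩ Omar ∩ Zubin: 12:15-12:25, 13:35-18:00.
Ana ∩ Omar ∩ Zubin ∩ Alice: 13:35-15:30, 15:45-18:00.
Ana ∩ Omar ∩ Zubin ∩ Alice ∩ Jun: 13:35-15:30, 15:45-18:00.
Ana ∩ Omar ∩ Zubin ∩ Alice ∩ Jun ∩ Wendy: 13:35-15:30, 15:45-17:30.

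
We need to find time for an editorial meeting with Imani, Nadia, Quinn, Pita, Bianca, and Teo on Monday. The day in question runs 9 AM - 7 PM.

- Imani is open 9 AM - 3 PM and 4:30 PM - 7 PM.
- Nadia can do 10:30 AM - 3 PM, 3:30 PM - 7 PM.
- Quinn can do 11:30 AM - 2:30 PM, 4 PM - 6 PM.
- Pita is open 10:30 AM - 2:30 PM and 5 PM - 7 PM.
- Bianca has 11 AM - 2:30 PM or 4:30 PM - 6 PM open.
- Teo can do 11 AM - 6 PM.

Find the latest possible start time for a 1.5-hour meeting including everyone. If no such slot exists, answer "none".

Imani ∩ Nadia: 10:30-15:00, 16:30-19:00.
Imani ∩ Nadia ∩ Quinn: 11:30-14:30, 16:30-18:00.
Imani ∩ Nadia ∩ Quinn ∩ Pita: 11:30-14:30, 17:00-18:00.
Imani ∩ Nadia ∩ Quinn ∩ Pita ∩ Bianca: 11:30-14:30, 17:00-18:00.
Imani ∩ Nadia ∩ Quinn ∩ Pita ∩ Bianca ∩ Teo: 11:30-14:30, 17:00-18:00.
The last common window of at least 90 minutes is 11:30-14:30; a 90-minute meeting can start as late as 13:00 and still end by 14:30.

13:00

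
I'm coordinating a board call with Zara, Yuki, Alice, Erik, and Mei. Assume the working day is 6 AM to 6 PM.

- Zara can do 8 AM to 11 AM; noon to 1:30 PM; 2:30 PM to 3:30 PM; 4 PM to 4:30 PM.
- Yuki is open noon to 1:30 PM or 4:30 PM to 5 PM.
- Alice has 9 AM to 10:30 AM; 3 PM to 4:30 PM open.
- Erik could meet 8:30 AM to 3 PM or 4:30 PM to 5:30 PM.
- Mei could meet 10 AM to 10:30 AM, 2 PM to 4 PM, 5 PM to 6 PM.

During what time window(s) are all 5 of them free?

Zara ∩ Yuki: 12:00-13:30.
Zara ∩ Yuki ∩ Alice: ∅.
Zara ∩ Yuki ∩ Alice ∩ Erik: ∅.
Zara ∩ Yuki ∩ Alice ∩ Erik ∩ Mei: ∅.
There is no time when everyone is free.

none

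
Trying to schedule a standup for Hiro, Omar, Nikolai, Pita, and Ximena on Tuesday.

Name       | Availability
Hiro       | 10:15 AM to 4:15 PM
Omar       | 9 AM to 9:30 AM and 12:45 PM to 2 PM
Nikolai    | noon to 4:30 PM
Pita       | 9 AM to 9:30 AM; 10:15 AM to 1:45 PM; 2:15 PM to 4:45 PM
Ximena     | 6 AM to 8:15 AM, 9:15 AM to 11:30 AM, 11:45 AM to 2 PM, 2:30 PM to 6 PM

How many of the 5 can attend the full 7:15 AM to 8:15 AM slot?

1

Ximena can make the full 07:15-08:15 slot — that's 1.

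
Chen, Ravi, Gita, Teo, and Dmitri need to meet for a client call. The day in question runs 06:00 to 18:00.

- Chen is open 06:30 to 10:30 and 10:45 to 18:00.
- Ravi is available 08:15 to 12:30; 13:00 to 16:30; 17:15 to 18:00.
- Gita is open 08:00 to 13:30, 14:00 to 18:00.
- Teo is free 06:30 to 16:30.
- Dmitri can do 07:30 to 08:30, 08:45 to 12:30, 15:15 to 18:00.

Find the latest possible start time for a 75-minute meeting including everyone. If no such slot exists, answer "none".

Chen ∩ Ravi: 08:15-10:30, 10:45-12:30, 13:00-16:30, 17:15-18:00.
Chen ∩ Ravi ∩ Gita: 08:15-10:30, 10:45-12:30, 13:00-13:30, 14:00-16:30, 17:15-18:00.
Chen ∩ Ravi ∩ Gita ∩ Teo: 08:15-10:30, 10:45-12:30, 13:00-13:30, 14:00-16:30.
Chen ∩ Ravi ∩ Gita ∩ Teo ∩ Dmitri: 08:15-08:30, 08:45-10:30, 10:45-12:30, 15:15-16:30.
The last common window of at least 75 minutes is 15:15-16:30; a 75-minute meeting can start as late as 15:15 and still end by 16:30.

15:15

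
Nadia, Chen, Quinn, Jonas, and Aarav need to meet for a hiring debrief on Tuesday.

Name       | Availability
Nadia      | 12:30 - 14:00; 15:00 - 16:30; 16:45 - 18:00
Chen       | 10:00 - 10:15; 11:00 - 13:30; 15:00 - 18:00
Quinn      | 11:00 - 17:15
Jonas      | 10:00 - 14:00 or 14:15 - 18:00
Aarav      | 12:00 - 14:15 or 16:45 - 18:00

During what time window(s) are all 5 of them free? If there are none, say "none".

Nadia ∩ Chen: 12:30-13:30, 15:00-16:30, 16:45-18:00.
Nadia ∩ Chen ∩ Quinn: 12:30-13:30, 15:00-16:30, 16:45-17:15.
Nadia ∩ Chen ∩ Quinn ∩ Jonas: 12:30-13:30, 15:00-16:30, 16:45-17:15.
Nadia ∩ Chen ∩ Quinn ∩ Jonas ∩ Aarav: 12:30-13:30, 16:45-17:15.
Those are the intersection windows.

12:30-13:30, 16:45-17:15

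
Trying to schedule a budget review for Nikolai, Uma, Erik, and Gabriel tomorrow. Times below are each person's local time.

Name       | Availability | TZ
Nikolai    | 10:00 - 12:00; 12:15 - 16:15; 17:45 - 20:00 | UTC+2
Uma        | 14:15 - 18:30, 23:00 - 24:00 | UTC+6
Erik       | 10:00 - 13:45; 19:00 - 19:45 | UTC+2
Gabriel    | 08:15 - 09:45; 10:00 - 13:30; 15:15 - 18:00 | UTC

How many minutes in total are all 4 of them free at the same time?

225

Nikolai in UTC: 08:00-10:00, 10:15-14:15, 15:45-18:00 (subtract 2h to convert from UTC+2).
Uma in UTC: 08:15-12:30, 17:00-18:00 (subtract 6h to convert from UTC+6).
Erik in UTC: 08:00-11:45, 17:00-17:45 (subtract 2h to convert from UTC+2).
Gabriel in UTC: 08:15-09:45, 10:00-13:30, 15:15-18:00.
Nikolai ∩ Uma: 08:15-10:00, 10:15-12:30, 17:00-18:00.
Nikolai ∩ Uma ∩ Erik: 08:15-10:00, 10:15-11:45, 17:00-17:45.
Nikolai ∩ Uma ∩ Erik ∩ Gabriel: 08:15-09:45, 10:15-11:45, 17:00-17:45.
Those are the intersection windows.
Summing the common windows: 90 + 90 + 45 = 225 minutes.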